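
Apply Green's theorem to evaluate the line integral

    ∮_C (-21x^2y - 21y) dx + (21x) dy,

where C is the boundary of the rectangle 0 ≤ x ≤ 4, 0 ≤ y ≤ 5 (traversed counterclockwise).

Green's theorem converts the closed line integral into a double integral over the enclosed region D:

    ∮_C P dx + Q dy = ∬_D (∂Q/∂x - ∂P/∂y) dA.

Here P = -21x^2y - 21y, Q = 21x, so

    ∂Q/∂x = 21,    ∂P/∂y = -21x^2 - 21,
    ∂Q/∂x - ∂P/∂y = 21x^2 + 42.

D is the region 0 ≤ x ≤ 4, 0 ≤ y ≤ 5. Evaluating the double integral:

    ∬_D (21x^2 + 42) dA = ∫_0^{4} ∫_0^{5} (21x^2 + 42) dy dx.

Inner (y from 0 to 5): 105x^2 + 210.
Outer (x from 0 to 4): 3080.

Therefore ∮_C P dx + Q dy = 3080.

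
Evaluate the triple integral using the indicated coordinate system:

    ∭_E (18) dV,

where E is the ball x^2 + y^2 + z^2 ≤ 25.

In spherical coordinates, x = ρ sin(φ) cos(θ), y = ρ sin(φ) sin(θ), z = ρ cos(φ), and dV = ρ^2 sin(φ) dρ dφ dθ.

The integrand becomes 18, so

    ∭_E (18) dV = ∫_{0}^{2π} ∫_{0}^{π} ∫_{0}^{5} (18) · ρ^2 sin(φ) dρ dφ dθ.

Inner (ρ): 750sin(φ).
Middle (φ): 1500.
Outer (θ): 3000π.

Therefore the triple integral equals 3000π.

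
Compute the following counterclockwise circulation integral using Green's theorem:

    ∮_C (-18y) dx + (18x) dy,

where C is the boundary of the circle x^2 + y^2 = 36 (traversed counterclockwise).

Green's theorem converts the closed line integral into a double integral over the enclosed region D:

    ∮_C P dx + Q dy = ∬_D (∂Q/∂x - ∂P/∂y) dA.

Here P = -18y, Q = 18x, so

    ∂Q/∂x = 18,    ∂P/∂y = -18,
    ∂Q/∂x - ∂P/∂y = 36.

D is the region x^2 + y^2 ≤ 36. Evaluating the double integral:

In polar coordinates (x = r cos θ, y = r sin θ, dA = r dr dθ) the integrand becomes 36, so

    ∬_D (36) dA = ∫_0^{2π} ∫_0^{6} (36) · r dr dθ.

Inner (r from 0 to 6): 648.
Outer (θ from 0 to 2π): 1296π.

Therefore ∮_C P dx + Q dy = 1296π.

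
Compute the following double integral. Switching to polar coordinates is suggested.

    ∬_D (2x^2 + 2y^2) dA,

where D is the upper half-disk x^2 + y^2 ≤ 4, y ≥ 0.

The region D is 0 ≤ r ≤ 2, 0 ≤ θ ≤ π in polar coordinates, where x = r cos(θ), y = r sin(θ), and dA = r dr dθ.

Under the substitution, the integrand becomes 2r^2, so

    ∬_D (2x^2 + 2y^2) dA = ∫_{0}^{π} ∫_{0}^{2} (2r^2) · r dr dθ.

Inner integral (in r): ∫_{0}^{2} (2r^2) · r dr = 8.

Outer integral (in θ): ∫_{0}^{π} (8) dθ = 8π.

Therefore ∬_D (2x^2 + 2y^2) dA = 8π.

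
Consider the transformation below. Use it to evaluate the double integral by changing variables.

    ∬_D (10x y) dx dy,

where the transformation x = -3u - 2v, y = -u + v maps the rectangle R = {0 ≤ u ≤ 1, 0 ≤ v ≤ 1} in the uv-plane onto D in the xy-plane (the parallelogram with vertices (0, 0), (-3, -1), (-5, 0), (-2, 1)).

Compute the Jacobian determinant of (x, y) with respect to (u, v):

    ∂(x,y)/∂(u,v) = | -3  -2 | = (-3)(1) - (-2)(-1) = -5.
                   | -1  1 |

Its absolute value is |J| = 5 (the area scaling factor).

Substituting x = -3u - 2v, y = -u + v into the integrand,

    10x y → 30u^2 - 10u v - 20v^2,

so the integral becomes

    ∬_R (30u^2 - 10u v - 20v^2) · |J| du dv = ∫_0^1 ∫_0^1 (150u^2 - 50u v - 100v^2) dv du.

Inner (v): 150u^2 - 25u - 100/3.
Outer (u): 25/6.

Therefore ∬_D (10x y) dx dy = 25/6.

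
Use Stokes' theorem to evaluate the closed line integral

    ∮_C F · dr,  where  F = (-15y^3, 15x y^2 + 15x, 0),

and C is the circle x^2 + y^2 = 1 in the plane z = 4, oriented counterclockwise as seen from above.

Let S be the flat disk x^2 + y^2 ≤ 1 in the plane z = 4, with upward unit normal n̂ = ẑ. By Stokes' theorem,

    ∮_C F · dr = ∬_S (∇ × F) · n̂ dS = ∬_D (curl F)_z dA,

where D is the disk x^2 + y^2 ≤ 1.

Compute the curl of F = (-15y^3, 15x y^2 + 15x, 0):
    (∇ × F)_x = ∂F_z/∂y - ∂F_y/∂z = 0,
    (∇ × F)_y = ∂F_x/∂z - ∂F_z/∂x = 0,
    (∇ × F)_z = ∂F_y/∂x - ∂F_x/∂y = 60y^2 + 15.

On z = 4, (curl F)_z = 60y^2 + 15.

Convert to polar (x = r cos θ, y = r sin θ, dA = r dr dθ); the integrand becomes 60r^2sin(θ)^2 + 15, so

    ∬_D (curl F)_z dA = ∫_0^{2π} ∫_0^{1} (60r^2sin(θ)^2 + 15) · r dr dθ.

Inner (r from 0 to 1): 15sin(θ)^2 + 15/2.
Outer (θ from 0 to 2π): 30π.

Therefore ∮_C F · dr = 30π.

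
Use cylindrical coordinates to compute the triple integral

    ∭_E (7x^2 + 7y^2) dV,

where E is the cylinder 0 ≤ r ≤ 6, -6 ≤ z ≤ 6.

In cylindrical coordinates, x = r cos(θ), y = r sin(θ), z = z, and dV = r dr dθ dz.

The integrand becomes 7r^2, so

    ∭_E (7x^2 + 7y^2) dV = ∫_{0}^{2π} ∫_{0}^{6} ∫_{-6}^{6} (7r^2) · r dz dr dθ.

Inner (z): 84r^3.
Middle (r from 0 to 6): 27216.
Outer (θ): 54432π.

Therefore the triple integral equals 54432π.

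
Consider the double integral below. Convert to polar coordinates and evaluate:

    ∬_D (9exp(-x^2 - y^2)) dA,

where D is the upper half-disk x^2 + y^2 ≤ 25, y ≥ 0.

The region D is 0 ≤ r ≤ 5, 0 ≤ θ ≤ π in polar coordinates, where x = r cos(θ), y = r sin(θ), and dA = r dr dθ.

Under the substitution, the integrand becomes 9exp(-r^2), so

    ∬_D (9exp(-x^2 - y^2)) dA = ∫_{0}^{π} ∫_{0}^{5} (9exp(-r^2)) · r dr dθ.

Inner integral (in r): ∫_{0}^{5} (9exp(-r^2)) · r dr = 9/2 - 9exp(-25)/2.

Outer integral (in θ): ∫_{0}^{π} (9/2 - 9exp(-25)/2) dθ = -9π (1 - exp(25))exp(-25)/2.

Therefore ∬_D (9exp(-x^2 - y^2)) dA = -9π (1 - exp(25))exp(-25)/2.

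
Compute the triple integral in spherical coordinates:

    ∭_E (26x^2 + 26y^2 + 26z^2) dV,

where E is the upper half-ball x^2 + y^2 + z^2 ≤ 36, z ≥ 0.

In spherical coordinates, x = ρ sin(φ) cos(θ), y = ρ sin(φ) sin(θ), z = ρ cos(φ), and dV = ρ^2 sin(φ) dρ dφ dθ.

The integrand becomes 26ρ^2, so

    ∭_E (26x^2 + 26y^2 + 26z^2) dV = ∫_{0}^{2π} ∫_{0}^{π/2} ∫_{0}^{6} (26ρ^2) · ρ^2 sin(φ) dρ dφ dθ.

Inner (ρ): 202176sin(φ)/5.
Middle (φ): 202176/5.
Outer (θ): 404352π/5.

Therefore the triple integral equals 404352π/5.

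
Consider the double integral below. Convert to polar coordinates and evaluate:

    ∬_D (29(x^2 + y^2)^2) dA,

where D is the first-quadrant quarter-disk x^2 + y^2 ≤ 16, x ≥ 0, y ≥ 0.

The region D is 0 ≤ r ≤ 4, 0 ≤ θ ≤ π/2 in polar coordinates, where x = r cos(θ), y = r sin(θ), and dA = r dr dθ.

Under the substitution, the integrand becomes 29r^4, so

    ∬_D (29(x^2 + y^2)^2) dA = ∫_{0}^{π/2} ∫_{0}^{4} (29r^4) · r dr dθ.

Inner integral (in r): ∫_{0}^{4} (29r^4) · r dr = 59392/3.

Outer integral (in θ): ∫_{0}^{π/2} (59392/3) dθ = 29696π/3.

Therefore ∬_D (29(x^2 + y^2)^2) dA = 29696π/3.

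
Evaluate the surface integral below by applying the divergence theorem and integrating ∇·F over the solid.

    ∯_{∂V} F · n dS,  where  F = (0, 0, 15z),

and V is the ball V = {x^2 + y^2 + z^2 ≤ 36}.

By the divergence theorem,

    ∯_{∂V} F · n dS = ∭_V (∇ · F) dV.

Compute the divergence:
    ∇ · F = ∂F_x/∂x + ∂F_y/∂y + ∂F_z/∂z = 0 + 0 + 15 = 15.

In spherical coordinates, x = ρ sin(φ) cos(θ), y = ρ sin(φ) sin(θ), z = ρ cos(φ), dV = ρ^2 sin(φ) dρ dφ dθ, with 0 ≤ ρ ≤ 6, 0 ≤ φ ≤ π, 0 ≤ θ ≤ 2π.

The integrand, after substitution and multiplying by the volume element, becomes (15) · ρ^2 sin(φ), so

    ∭_V (∇·F) dV = ∫_0^{2π} ∫_0^{π} ∫_0^{6} (15) · ρ^2 sin(φ) dρ dφ dθ.

Inner (ρ from 0 to 6): 1080sin(φ).
Middle (φ from 0 to π): 2160.
Outer (θ from 0 to 2π): 4320π.

Therefore ∯_{∂V} F · n dS = 4320π.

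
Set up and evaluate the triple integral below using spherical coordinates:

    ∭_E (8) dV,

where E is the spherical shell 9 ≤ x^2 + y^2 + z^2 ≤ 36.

In spherical coordinates, x = ρ sin(φ) cos(θ), y = ρ sin(φ) sin(θ), z = ρ cos(φ), and dV = ρ^2 sin(φ) dρ dφ dθ.

The integrand becomes 8, so

    ∭_E (8) dV = ∫_{0}^{2π} ∫_{0}^{π} ∫_{3}^{6} (8) · ρ^2 sin(φ) dρ dφ dθ.

Inner (ρ): 504sin(φ).
Middle (φ): 1008.
Outer (θ): 2016π.

Therefore the triple integral equals 2016π.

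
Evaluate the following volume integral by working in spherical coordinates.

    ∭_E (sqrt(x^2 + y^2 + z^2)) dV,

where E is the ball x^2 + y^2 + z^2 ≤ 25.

In spherical coordinates, x = ρ sin(φ) cos(θ), y = ρ sin(φ) sin(θ), z = ρ cos(φ), and dV = ρ^2 sin(φ) dρ dφ dθ.

The integrand becomes ρ, so

    ∭_E (sqrt(x^2 + y^2 + z^2)) dV = ∫_{0}^{2π} ∫_{0}^{π} ∫_{0}^{5} (ρ) · ρ^2 sin(φ) dρ dφ dθ.

Inner (ρ): 625sin(φ)/4.
Middle (φ): 625/2.
Outer (θ): 625π.

Therefore the triple integral equals 625π.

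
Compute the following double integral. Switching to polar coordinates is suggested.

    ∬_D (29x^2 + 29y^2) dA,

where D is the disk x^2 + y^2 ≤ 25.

The region D is 0 ≤ r ≤ 5, 0 ≤ θ ≤ 2π in polar coordinates, where x = r cos(θ), y = r sin(θ), and dA = r dr dθ.

Under the substitution, the integrand becomes 29r^2, so

    ∬_D (29x^2 + 29y^2) dA = ∫_{0}^{2π} ∫_{0}^{5} (29r^2) · r dr dθ.

Inner integral (in r): ∫_{0}^{5} (29r^2) · r dr = 18125/4.

Outer integral (in θ): ∫_{0}^{2π} (18125/4) dθ = 18125π/2.

Therefore ∬_D (29x^2 + 29y^2) dA = 18125π/2.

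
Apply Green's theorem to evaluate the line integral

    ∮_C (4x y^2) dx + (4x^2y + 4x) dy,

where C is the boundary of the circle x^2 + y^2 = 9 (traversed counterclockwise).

Green's theorem converts the closed line integral into a double integral over the enclosed region D:

    ∮_C P dx + Q dy = ∬_D (∂Q/∂x - ∂P/∂y) dA.

Here P = 4x y^2, Q = 4x^2y + 4x, so

    ∂Q/∂x = 8x y + 4,    ∂P/∂y = 8x y,
    ∂Q/∂x - ∂P/∂y = 4.

D is the region x^2 + y^2 ≤ 9. Evaluating the double integral:

In polar coordinates (x = r cos θ, y = r sin θ, dA = r dr dθ) the integrand becomes 4, so

    ∬_D (4) dA = ∫_0^{2π} ∫_0^{3} (4) · r dr dθ.

Inner (r from 0 to 3): 18.
Outer (θ from 0 to 2π): 36π.

Therefore ∮_C P dx + Q dy = 36π.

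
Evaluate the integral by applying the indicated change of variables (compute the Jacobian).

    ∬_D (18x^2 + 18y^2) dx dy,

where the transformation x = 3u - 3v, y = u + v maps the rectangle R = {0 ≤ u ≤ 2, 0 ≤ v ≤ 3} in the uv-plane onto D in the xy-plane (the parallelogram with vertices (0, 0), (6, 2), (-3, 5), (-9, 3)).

Compute the Jacobian determinant of (x, y) with respect to (u, v):

    ∂(x,y)/∂(u,v) = | 3  -3 | = (3)(1) - (-3)(1) = 6.
                   | 1  1 |

Its absolute value is |J| = 6 (the area scaling factor).

Substituting x = 3u - 3v, y = u + v into the integrand,

    18x^2 + 18y^2 → 180u^2 - 288u v + 180v^2,

so the integral becomes

    ∬_R (180u^2 - 288u v + 180v^2) · |J| du dv = ∫_0^2 ∫_0^3 (1080u^2 - 1728u v + 1080v^2) dv du.

Inner (v): 3240u^2 - 7776u + 9720.
Outer (u): 12528.

Therefore ∬_D (18x^2 + 18y^2) dx dy = 12528.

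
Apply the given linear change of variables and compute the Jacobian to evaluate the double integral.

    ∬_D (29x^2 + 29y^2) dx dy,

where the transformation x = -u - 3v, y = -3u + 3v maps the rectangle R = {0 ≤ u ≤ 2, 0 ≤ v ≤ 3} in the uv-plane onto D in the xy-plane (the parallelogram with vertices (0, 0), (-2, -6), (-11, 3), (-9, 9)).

Compute the Jacobian determinant of (x, y) with respect to (u, v):

    ∂(x,y)/∂(u,v) = | -1  -3 | = (-1)(3) - (-3)(-3) = -12.
                   | -3  3 |

Its absolute value is |J| = 12 (the area scaling factor).

Substituting x = -u - 3v, y = -3u + 3v into the integrand,

    29x^2 + 29y^2 → 290u^2 - 348u v + 522v^2,

so the integral becomes

    ∬_R (290u^2 - 348u v + 522v^2) · |J| du dv = ∫_0^2 ∫_0^3 (3480u^2 - 4176u v + 6264v^2) dv du.

Inner (v): 10440u^2 - 18792u + 56376.
Outer (u): 103008.

Therefore ∬_D (29x^2 + 29y^2) dx dy = 103008.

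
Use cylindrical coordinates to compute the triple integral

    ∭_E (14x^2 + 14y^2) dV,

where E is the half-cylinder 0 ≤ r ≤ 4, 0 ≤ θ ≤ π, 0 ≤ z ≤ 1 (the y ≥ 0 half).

In cylindrical coordinates, x = r cos(θ), y = r sin(θ), z = z, and dV = r dr dθ dz.

The integrand becomes 14r^2, so

    ∭_E (14x^2 + 14y^2) dV = ∫_{0}^{π} ∫_{0}^{4} ∫_{0}^{1} (14r^2) · r dz dr dθ.

Inner (z): 14r^3.
Middle (r from 0 to 4): 896.
Outer (θ): 896π.

Therefore the triple integral equals 896π.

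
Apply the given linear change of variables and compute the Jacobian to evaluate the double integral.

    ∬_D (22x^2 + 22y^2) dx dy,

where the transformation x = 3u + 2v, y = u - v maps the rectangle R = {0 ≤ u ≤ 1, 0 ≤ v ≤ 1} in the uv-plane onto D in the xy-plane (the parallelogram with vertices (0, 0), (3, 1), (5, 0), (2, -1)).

Compute the Jacobian determinant of (x, y) with respect to (u, v):

    ∂(x,y)/∂(u,v) = | 3  2 | = (3)(-1) - (2)(1) = -5.
                   | 1  -1 |

Its absolute value is |J| = 5 (the area scaling factor).

Substituting x = 3u + 2v, y = u - v into the integrand,

    22x^2 + 22y^2 → 220u^2 + 220u v + 110v^2,

so the integral becomes

    ∬_R (220u^2 + 220u v + 110v^2) · |J| du dv = ∫_0^1 ∫_0^1 (1100u^2 + 1100u v + 550v^2) dv du.

Inner (v): 1100u^2 + 550u + 550/3.
Outer (u): 825.

Therefore ∬_D (22x^2 + 22y^2) dx dy = 825.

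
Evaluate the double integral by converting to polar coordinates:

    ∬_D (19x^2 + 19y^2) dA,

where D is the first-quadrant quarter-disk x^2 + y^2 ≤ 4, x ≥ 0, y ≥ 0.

The region D is 0 ≤ r ≤ 2, 0 ≤ θ ≤ π/2 in polar coordinates, where x = r cos(θ), y = r sin(θ), and dA = r dr dθ.

Under the substitution, the integrand becomes 19r^2, so

    ∬_D (19x^2 + 19y^2) dA = ∫_{0}^{π/2} ∫_{0}^{2} (19r^2) · r dr dθ.

Inner integral (in r): ∫_{0}^{2} (19r^2) · r dr = 76.

Outer integral (in θ): ∫_{0}^{π/2} (76) dθ = 38π.

Therefore ∬_D (19x^2 + 19y^2) dA = 38π.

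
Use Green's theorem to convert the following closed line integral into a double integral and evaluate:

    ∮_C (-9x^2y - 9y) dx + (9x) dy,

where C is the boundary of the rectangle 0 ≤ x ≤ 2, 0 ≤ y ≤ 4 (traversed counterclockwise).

Green's theorem converts the closed line integral into a double integral over the enclosed region D:

    ∮_C P dx + Q dy = ∬_D (∂Q/∂x - ∂P/∂y) dA.

Here P = -9x^2y - 9y, Q = 9x, so

    ∂Q/∂x = 9,    ∂P/∂y = -9x^2 - 9,
    ∂Q/∂x - ∂P/∂y = 9x^2 + 18.

D is the region 0 ≤ x ≤ 2, 0 ≤ y ≤ 4. Evaluating the double integral:

    ∬_D (9x^2 + 18) dA = ∫_0^{2} ∫_0^{4} (9x^2 + 18) dy dx.

Inner (y from 0 to 4): 36x^2 + 72.
Outer (x from 0 to 2): 240.

Therefore ∮_C P dx + Q dy = 240.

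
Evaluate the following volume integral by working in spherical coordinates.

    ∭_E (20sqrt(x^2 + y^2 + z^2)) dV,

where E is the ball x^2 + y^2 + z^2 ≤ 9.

In spherical coordinates, x = ρ sin(φ) cos(θ), y = ρ sin(φ) sin(θ), z = ρ cos(φ), and dV = ρ^2 sin(φ) dρ dφ dθ.

The integrand becomes 20ρ, so

    ∭_E (20sqrt(x^2 + y^2 + z^2)) dV = ∫_{0}^{2π} ∫_{0}^{π} ∫_{0}^{3} (20ρ) · ρ^2 sin(φ) dρ dφ dθ.

Inner (ρ): 405sin(φ).
Middle (φ): 810.
Outer (θ): 1620π.

Therefore the triple integral equals 1620π.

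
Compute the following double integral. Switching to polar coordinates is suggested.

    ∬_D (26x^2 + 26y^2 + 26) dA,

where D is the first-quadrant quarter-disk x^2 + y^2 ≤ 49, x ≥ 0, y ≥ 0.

The region D is 0 ≤ r ≤ 7, 0 ≤ θ ≤ π/2 in polar coordinates, where x = r cos(θ), y = r sin(θ), and dA = r dr dθ.

Under the substitution, the integrand becomes 26r^2 + 26, so

    ∬_D (26x^2 + 26y^2 + 26) dA = ∫_{0}^{π/2} ∫_{0}^{7} (26r^2 + 26) · r dr dθ.

Inner integral (in r): ∫_{0}^{7} (26r^2 + 26) · r dr = 32487/2.

Outer integral (in θ): ∫_{0}^{π/2} (32487/2) dθ = 32487π/4.

Therefore ∬_D (26x^2 + 26y^2 + 26) dA = 32487π/4.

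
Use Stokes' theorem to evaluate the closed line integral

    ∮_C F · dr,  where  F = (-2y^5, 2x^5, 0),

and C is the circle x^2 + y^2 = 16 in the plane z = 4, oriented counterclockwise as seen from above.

Let S be the flat disk x^2 + y^2 ≤ 16 in the plane z = 4, with upward unit normal n̂ = ẑ. By Stokes' theorem,

    ∮_C F · dr = ∬_S (∇ × F) · n̂ dS = ∬_D (curl F)_z dA,

where D is the disk x^2 + y^2 ≤ 16.

Compute the curl of F = (-2y^5, 2x^5, 0):
    (∇ × F)_x = ∂F_z/∂y - ∂F_y/∂z = 0,
    (∇ × F)_y = ∂F_x/∂z - ∂F_z/∂x = 0,
    (∇ × F)_z = ∂F_y/∂x - ∂F_x/∂y = 10x^4 + 10y^4.

On z = 4, (curl F)_z = 10x^4 + 10y^4.

Convert to polar (x = r cos θ, y = r sin θ, dA = r dr dθ); the integrand becomes 10r^4(sin(θ)^4 + cos(θ)^4), so

    ∬_D (curl F)_z dA = ∫_0^{2π} ∫_0^{4} (10r^4(sin(θ)^4 + cos(θ)^4)) · r dr dθ.

Inner (r from 0 to 4): 20480sin(θ)^4/3 + 20480cos(θ)^4/3.
Outer (θ from 0 to 2π): 10240π.

Therefore ∮_C F · dr = 10240π.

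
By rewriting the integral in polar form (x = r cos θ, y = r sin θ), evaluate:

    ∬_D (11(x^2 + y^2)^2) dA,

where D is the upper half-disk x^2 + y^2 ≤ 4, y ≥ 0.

The region D is 0 ≤ r ≤ 2, 0 ≤ θ ≤ π in polar coordinates, where x = r cos(θ), y = r sin(θ), and dA = r dr dθ.

Under the substitution, the integrand becomes 11r^4, so

    ∬_D (11(x^2 + y^2)^2) dA = ∫_{0}^{π} ∫_{0}^{2} (11r^4) · r dr dθ.

Inner integral (in r): ∫_{0}^{2} (11r^4) · r dr = 352/3.

Outer integral (in θ): ∫_{0}^{π} (352/3) dθ = 352π/3.

Therefore ∬_D (11(x^2 + y^2)^2) dA = 352π/3.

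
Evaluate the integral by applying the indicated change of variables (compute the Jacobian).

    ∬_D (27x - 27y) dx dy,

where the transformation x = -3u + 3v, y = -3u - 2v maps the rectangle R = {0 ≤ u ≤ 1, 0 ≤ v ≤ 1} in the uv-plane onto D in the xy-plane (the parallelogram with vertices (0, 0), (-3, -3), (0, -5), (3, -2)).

Compute the Jacobian determinant of (x, y) with respect to (u, v):

    ∂(x,y)/∂(u,v) = | -3  3 | = (-3)(-2) - (3)(-3) = 15.
                   | -3  -2 |

Its absolute value is |J| = 15 (the area scaling factor).

Substituting x = -3u + 3v, y = -3u - 2v into the integrand,

    27x - 27y → 135v,

so the integral becomes

    ∬_R (135v) · |J| du dv = ∫_0^1 ∫_0^1 (2025v) dv du.

Inner (v): 2025/2.
Outer (u): 2025/2.

Therefore ∬_D (27x - 27y) dx dy = 2025/2.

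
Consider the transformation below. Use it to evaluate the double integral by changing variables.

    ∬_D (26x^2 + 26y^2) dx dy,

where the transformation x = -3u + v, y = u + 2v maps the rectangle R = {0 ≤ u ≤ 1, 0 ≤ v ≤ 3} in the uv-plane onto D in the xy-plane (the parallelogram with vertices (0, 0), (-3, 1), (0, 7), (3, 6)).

Compute the Jacobian determinant of (x, y) with respect to (u, v):

    ∂(x,y)/∂(u,v) = | -3  1 | = (-3)(2) - (1)(1) = -7.
                   | 1  2 |

Its absolute value is |J| = 7 (the area scaling factor).

Substituting x = -3u + v, y = u + 2v into the integrand,

    26x^2 + 26y^2 → 260u^2 - 52u v + 130v^2,

so the integral becomes

    ∬_R (260u^2 - 52u v + 130v^2) · |J| du dv = ∫_0^1 ∫_0^3 (1820u^2 - 364u v + 910v^2) dv du.

Inner (v): 5460u^2 - 1638u + 8190.
Outer (u): 9191.

Therefore ∬_D (26x^2 + 26y^2) dx dy = 9191.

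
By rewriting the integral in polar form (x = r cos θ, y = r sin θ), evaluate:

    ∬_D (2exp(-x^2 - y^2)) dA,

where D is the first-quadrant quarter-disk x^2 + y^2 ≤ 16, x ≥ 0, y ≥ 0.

The region D is 0 ≤ r ≤ 4, 0 ≤ θ ≤ π/2 in polar coordinates, where x = r cos(θ), y = r sin(θ), and dA = r dr dθ.

Under the substitution, the integrand becomes 2exp(-r^2), so

    ∬_D (2exp(-x^2 - y^2)) dA = ∫_{0}^{π/2} ∫_{0}^{4} (2exp(-r^2)) · r dr dθ.

Inner integral (in r): ∫_{0}^{4} (2exp(-r^2)) · r dr = 1 - exp(-16).

Outer integral (in θ): ∫_{0}^{π/2} (1 - exp(-16)) dθ = -π exp(-16)/2 + π/2.

Therefore ∬_D (2exp(-x^2 - y^2)) dA = -π exp(-16)/2 + π/2.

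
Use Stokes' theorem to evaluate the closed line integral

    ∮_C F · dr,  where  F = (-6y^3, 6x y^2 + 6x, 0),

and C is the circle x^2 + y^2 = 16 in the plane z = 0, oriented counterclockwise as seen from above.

Let S be the flat disk x^2 + y^2 ≤ 16 in the plane z = 0, with upward unit normal n̂ = ẑ. By Stokes' theorem,

    ∮_C F · dr = ∬_S (∇ × F) · n̂ dS = ∬_D (curl F)_z dA,

where D is the disk x^2 + y^2 ≤ 16.

Compute the curl of F = (-6y^3, 6x y^2 + 6x, 0):
    (∇ × F)_x = ∂F_z/∂y - ∂F_y/∂z = 0,
    (∇ × F)_y = ∂F_x/∂z - ∂F_z/∂x = 0,
    (∇ × F)_z = ∂F_y/∂x - ∂F_x/∂y = 24y^2 + 6.

On z = 0, (curl F)_z = 24y^2 + 6.

Convert to polar (x = r cos θ, y = r sin θ, dA = r dr dθ); the integrand becomes 24r^2sin(θ)^2 + 6, so

    ∬_D (curl F)_z dA = ∫_0^{2π} ∫_0^{4} (24r^2sin(θ)^2 + 6) · r dr dθ.

Inner (r from 0 to 4): 1536sin(θ)^2 + 48.
Outer (θ from 0 to 2π): 1632π.

Therefore ∮_C F · dr = 1632π.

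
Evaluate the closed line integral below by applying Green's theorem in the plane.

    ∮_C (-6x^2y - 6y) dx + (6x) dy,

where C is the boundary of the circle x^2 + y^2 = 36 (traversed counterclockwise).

Green's theorem converts the closed line integral into a double integral over the enclosed region D:

    ∮_C P dx + Q dy = ∬_D (∂Q/∂x - ∂P/∂y) dA.

Here P = -6x^2y - 6y, Q = 6x, so

    ∂Q/∂x = 6,    ∂P/∂y = -6x^2 - 6,
    ∂Q/∂x - ∂P/∂y = 6x^2 + 12.

D is the region x^2 + y^2 ≤ 36. Evaluating the double integral:

In polar coordinates (x = r cos θ, y = r sin θ, dA = r dr dθ) the integrand becomes 6r^2cos(θ)^2 + 12, so

    ∬_D (6x^2 + 12) dA = ∫_0^{2π} ∫_0^{6} (6r^2cos(θ)^2 + 12) · r dr dθ.

Inner (r from 0 to 6): 1944cos(θ)^2 + 216.
Outer (θ from 0 to 2π): 2376π.

Therefore ∮_C P dx + Q dy = 2376π.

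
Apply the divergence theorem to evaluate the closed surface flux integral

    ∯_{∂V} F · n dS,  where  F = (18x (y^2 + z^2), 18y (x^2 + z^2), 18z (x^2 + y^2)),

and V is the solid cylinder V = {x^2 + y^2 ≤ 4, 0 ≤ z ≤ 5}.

By the divergence theorem,

    ∯_{∂V} F · n dS = ∭_V (∇ · F) dV.

Compute the divergence:
    ∇ · F = ∂F_x/∂x + ∂F_y/∂y + ∂F_z/∂z = 18y^2 + 18z^2 + 18x^2 + 18z^2 + 18x^2 + 18y^2 = 36x^2 + 36y^2 + 36z^2.

In cylindrical coordinates, x = r cos(θ), y = r sin(θ), z = z, dV = r dr dθ dz, with 0 ≤ r ≤ 2, 0 ≤ θ ≤ 2π, 0 ≤ z ≤ 5.

The integrand, after substitution and multiplying by the volume element, becomes (36r^2 + 36z^2) · r, so

    ∭_V (∇·F) dV = ∫_0^{2π} ∫_0^{2} ∫_0^{5} (36r^2 + 36z^2) · r dz dr dθ.

Inner (z from 0 to 5): 180r^3 + 1500r.
Middle (r from 0 to 2): 3720.
Outer (θ from 0 to 2π): 7440π.

Therefore ∯_{∂V} F · n dS = 7440π.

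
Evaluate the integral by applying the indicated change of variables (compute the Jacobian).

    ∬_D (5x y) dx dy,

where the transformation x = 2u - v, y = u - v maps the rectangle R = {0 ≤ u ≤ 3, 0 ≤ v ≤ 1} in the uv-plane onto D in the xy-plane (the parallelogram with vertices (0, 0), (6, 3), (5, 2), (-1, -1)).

Compute the Jacobian determinant of (x, y) with respect to (u, v):

    ∂(x,y)/∂(u,v) = | 2  -1 | = (2)(-1) - (-1)(1) = -1.
                   | 1  -1 |

Its absolute value is |J| = 1 (the area scaling factor).

Substituting x = 2u - v, y = u - v into the integrand,

    5x y → 10u^2 - 15u v + 5v^2,

so the integral becomes

    ∬_R (10u^2 - 15u v + 5v^2) · |J| du dv = ∫_0^3 ∫_0^1 (10u^2 - 15u v + 5v^2) dv du.

Inner (v): 10u^2 - 15u/2 + 5/3.
Outer (u): 245/4.

Therefore ∬_D (5x y) dx dy = 245/4.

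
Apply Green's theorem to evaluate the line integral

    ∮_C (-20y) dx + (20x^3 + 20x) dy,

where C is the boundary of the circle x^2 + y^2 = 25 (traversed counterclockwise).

Green's theorem converts the closed line integral into a double integral over the enclosed region D:

    ∮_C P dx + Q dy = ∬_D (∂Q/∂x - ∂P/∂y) dA.

Here P = -20y, Q = 20x^3 + 20x, so

    ∂Q/∂x = 60x^2 + 20,    ∂P/∂y = -20,
    ∂Q/∂x - ∂P/∂y = 60x^2 + 40.

D is the region x^2 + y^2 ≤ 25. Evaluating the double integral:

In polar coordinates (x = r cos θ, y = r sin θ, dA = r dr dθ) the integrand becomes 60r^2cos(θ)^2 + 40, so

    ∬_D (60x^2 + 40) dA = ∫_0^{2π} ∫_0^{5} (60r^2cos(θ)^2 + 40) · r dr dθ.

Inner (r from 0 to 5): 9375cos(θ)^2 + 500.
Outer (θ from 0 to 2π): 10375π.

Therefore ∮_C P dx + Q dy = 10375π.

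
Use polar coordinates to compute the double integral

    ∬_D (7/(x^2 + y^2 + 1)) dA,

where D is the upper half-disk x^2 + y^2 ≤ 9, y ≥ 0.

The region D is 0 ≤ r ≤ 3, 0 ≤ θ ≤ π in polar coordinates, where x = r cos(θ), y = r sin(θ), and dA = r dr dθ.

Under the substitution, the integrand becomes 7/(r^2 + 1), so

    ∬_D (7/(x^2 + y^2 + 1)) dA = ∫_{0}^{π} ∫_{0}^{3} (7/(r^2 + 1)) · r dr dθ.

Inner integral (in r): ∫_{0}^{3} (7/(r^2 + 1)) · r dr = 7log(10)/2.

Outer integral (in θ): ∫_{0}^{π} (7log(10)/2) dθ = 7π log(10)/2.

Therefore ∬_D (7/(x^2 + y^2 + 1)) dA = 7π log(10)/2.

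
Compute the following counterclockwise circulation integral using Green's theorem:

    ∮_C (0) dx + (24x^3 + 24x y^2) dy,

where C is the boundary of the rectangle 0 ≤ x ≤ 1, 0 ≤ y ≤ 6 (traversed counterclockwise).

Green's theorem converts the closed line integral into a double integral over the enclosed region D:

    ∮_C P dx + Q dy = ∬_D (∂Q/∂x - ∂P/∂y) dA.

Here P = 0, Q = 24x^3 + 24x y^2, so

    ∂Q/∂x = 72x^2 + 24y^2,    ∂P/∂y = 0,
    ∂Q/∂x - ∂P/∂y = 72x^2 + 24y^2.

D is the region 0 ≤ x ≤ 1, 0 ≤ y ≤ 6. Evaluating the double integral:

    ∬_D (72x^2 + 24y^2) dA = ∫_0^{1} ∫_0^{6} (72x^2 + 24y^2) dy dx.

Inner (y from 0 to 6): 432x^2 + 1728.
Outer (x from 0 to 1): 1872.

Therefore ∮_C P dx + Q dy = 1872.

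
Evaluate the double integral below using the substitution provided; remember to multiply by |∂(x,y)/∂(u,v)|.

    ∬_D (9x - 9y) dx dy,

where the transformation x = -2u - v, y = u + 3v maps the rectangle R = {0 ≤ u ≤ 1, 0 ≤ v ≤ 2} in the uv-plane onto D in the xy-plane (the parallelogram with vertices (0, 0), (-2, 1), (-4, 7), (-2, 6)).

Compute the Jacobian determinant of (x, y) with respect to (u, v):

    ∂(x,y)/∂(u,v) = | -2  -1 | = (-2)(3) - (-1)(1) = -5.
                   | 1  3 |

Its absolute value is |J| = 5 (the area scaling factor).

Substituting x = -2u - v, y = u + 3v into the integrand,

    9x - 9y → -27u - 36v,

so the integral becomes

    ∬_R (-27u - 36v) · |J| du dv = ∫_0^1 ∫_0^2 (-135u - 180v) dv du.

Inner (v): -270u - 360.
Outer (u): -495.

Therefore ∬_D (9x - 9y) dx dy = -495.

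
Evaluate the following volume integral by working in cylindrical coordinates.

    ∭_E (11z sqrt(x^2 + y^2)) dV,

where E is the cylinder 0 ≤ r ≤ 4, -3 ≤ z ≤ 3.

In cylindrical coordinates, x = r cos(θ), y = r sin(θ), z = z, and dV = r dr dθ dz.

The integrand becomes 11r z, so

    ∭_E (11z sqrt(x^2 + y^2)) dV = ∫_{0}^{2π} ∫_{0}^{4} ∫_{-3}^{3} (11r z) · r dz dr dθ.

Inner (z): 0.
Middle (r from 0 to 4): 0.
Outer (θ): 0.

Therefore the triple integral equals 0.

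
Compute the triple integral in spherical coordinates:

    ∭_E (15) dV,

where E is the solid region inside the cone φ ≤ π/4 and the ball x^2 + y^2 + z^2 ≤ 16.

In spherical coordinates, x = ρ sin(φ) cos(θ), y = ρ sin(φ) sin(θ), z = ρ cos(φ), and dV = ρ^2 sin(φ) dρ dφ dθ.

The integrand becomes 15, so

    ∭_E (15) dV = ∫_{0}^{2π} ∫_{0}^{π/4} ∫_{0}^{4} (15) · ρ^2 sin(φ) dρ dφ dθ.

Inner (ρ): 320sin(φ).
Middle (φ): 320 - 160sqrt(2).
Outer (θ): 320π (2 - sqrt(2)).

Therefore the triple integral equals 320π (2 - sqrt(2)).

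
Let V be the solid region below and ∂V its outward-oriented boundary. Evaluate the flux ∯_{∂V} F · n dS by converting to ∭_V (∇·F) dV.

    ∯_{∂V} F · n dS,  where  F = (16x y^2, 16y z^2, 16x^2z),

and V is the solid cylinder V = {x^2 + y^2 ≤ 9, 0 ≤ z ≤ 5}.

By the divergence theorem,

    ∯_{∂V} F · n dS = ∭_V (∇ · F) dV.

Compute the divergence:
    ∇ · F = ∂F_x/∂x + ∂F_y/∂y + ∂F_z/∂z = 16y^2 + 16z^2 + 16x^2 = 16x^2 + 16y^2 + 16z^2.

In cylindrical coordinates, x = r cos(θ), y = r sin(θ), z = z, dV = r dr dθ dz, with 0 ≤ r ≤ 3, 0 ≤ θ ≤ 2π, 0 ≤ z ≤ 5.

The integrand, after substitution and multiplying by the volume element, becomes (16r^2 + 16z^2) · r, so

    ∭_V (∇·F) dV = ∫_0^{2π} ∫_0^{3} ∫_0^{5} (16r^2 + 16z^2) · r dz dr dθ.

Inner (z from 0 to 5): 80r (r^2 + 25/3).
Middle (r from 0 to 3): 4620.
Outer (θ from 0 to 2π): 9240π.

Therefore ∯_{∂V} F · n dS = 9240π.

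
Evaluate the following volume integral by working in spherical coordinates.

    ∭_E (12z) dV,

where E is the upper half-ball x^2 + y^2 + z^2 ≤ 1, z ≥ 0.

In spherical coordinates, x = ρ sin(φ) cos(θ), y = ρ sin(φ) sin(θ), z = ρ cos(φ), and dV = ρ^2 sin(φ) dρ dφ dθ.

The integrand becomes 12ρ cos(φ), so

    ∭_E (12z) dV = ∫_{0}^{2π} ∫_{0}^{π/2} ∫_{0}^{1} (12ρ cos(φ)) · ρ^2 sin(φ) dρ dφ dθ.

Inner (ρ): 3sin(2φ)/2.
Middle (φ): 3/2.
Outer (θ): 3π.

Therefore the triple integral equals 3π.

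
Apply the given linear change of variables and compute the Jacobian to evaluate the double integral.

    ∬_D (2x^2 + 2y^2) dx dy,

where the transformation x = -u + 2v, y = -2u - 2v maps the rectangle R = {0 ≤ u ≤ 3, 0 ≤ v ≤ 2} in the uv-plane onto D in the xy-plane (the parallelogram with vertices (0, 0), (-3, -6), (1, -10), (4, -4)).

Compute the Jacobian determinant of (x, y) with respect to (u, v):

    ∂(x,y)/∂(u,v) = | -1  2 | = (-1)(-2) - (2)(-2) = 6.
                   | -2  -2 |

Its absolute value is |J| = 6 (the area scaling factor).

Substituting x = -u + 2v, y = -2u - 2v into the integrand,

    2x^2 + 2y^2 → 10u^2 + 8u v + 16v^2,

so the integral becomes

    ∬_R (10u^2 + 8u v + 16v^2) · |J| du dv = ∫_0^3 ∫_0^2 (60u^2 + 48u v + 96v^2) dv du.

Inner (v): 120u^2 + 96u + 256.
Outer (u): 2280.

Therefore ∬_D (2x^2 + 2y^2) dx dy = 2280.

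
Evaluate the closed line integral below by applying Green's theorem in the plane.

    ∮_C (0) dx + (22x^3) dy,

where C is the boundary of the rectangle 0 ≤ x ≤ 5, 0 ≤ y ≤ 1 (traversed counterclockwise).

Green's theorem converts the closed line integral into a double integral over the enclosed region D:

    ∮_C P dx + Q dy = ∬_D (∂Q/∂x - ∂P/∂y) dA.

Here P = 0, Q = 22x^3, so

    ∂Q/∂x = 66x^2,    ∂P/∂y = 0,
    ∂Q/∂x - ∂P/∂y = 66x^2.

D is the region 0 ≤ x ≤ 5, 0 ≤ y ≤ 1. Evaluating the double integral:

    ∬_D (66x^2) dA = ∫_0^{5} ∫_0^{1} (66x^2) dy dx.

Inner (y from 0 to 1): 66x^2.
Outer (x from 0 to 5): 2750.

Therefore ∮_C P dx + Q dy = 2750.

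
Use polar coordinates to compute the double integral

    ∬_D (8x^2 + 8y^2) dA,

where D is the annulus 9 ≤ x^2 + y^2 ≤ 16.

The region D is 3 ≤ r ≤ 4, 0 ≤ θ ≤ 2π in polar coordinates, where x = r cos(θ), y = r sin(θ), and dA = r dr dθ.

Under the substitution, the integrand becomes 8r^2, so

    ∬_D (8x^2 + 8y^2) dA = ∫_{0}^{2π} ∫_{3}^{4} (8r^2) · r dr dθ.

Inner integral (in r): ∫_{3}^{4} (8r^2) · r dr = 350.

Outer integral (in θ): ∫_{0}^{2π} (350) dθ = 700π.

Therefore ∬_D (8x^2 + 8y^2) dA = 700π.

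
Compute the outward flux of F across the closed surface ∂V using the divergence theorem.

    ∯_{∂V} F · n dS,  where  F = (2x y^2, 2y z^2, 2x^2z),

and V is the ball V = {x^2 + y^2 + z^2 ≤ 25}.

By the divergence theorem,

    ∯_{∂V} F · n dS = ∭_V (∇ · F) dV.

Compute the divergence:
    ∇ · F = ∂F_x/∂x + ∂F_y/∂y + ∂F_z/∂z = 2y^2 + 2z^2 + 2x^2 = 2x^2 + 2y^2 + 2z^2.

In spherical coordinates, x = ρ sin(φ) cos(θ), y = ρ sin(φ) sin(θ), z = ρ cos(φ), dV = ρ^2 sin(φ) dρ dφ dθ, with 0 ≤ ρ ≤ 5, 0 ≤ φ ≤ π, 0 ≤ θ ≤ 2π.

The integrand, after substitution and multiplying by the volume element, becomes (2ρ^2) · ρ^2 sin(φ), so

    ∭_V (∇·F) dV = ∫_0^{2π} ∫_0^{π} ∫_0^{5} (2ρ^2) · ρ^2 sin(φ) dρ dφ dθ.

Inner (ρ from 0 to 5): 1250sin(φ).
Middle (φ from 0 to π): 2500.
Outer (θ from 0 to 2π): 5000π.

Therefore ∯_{∂V} F · n dS = 5000π.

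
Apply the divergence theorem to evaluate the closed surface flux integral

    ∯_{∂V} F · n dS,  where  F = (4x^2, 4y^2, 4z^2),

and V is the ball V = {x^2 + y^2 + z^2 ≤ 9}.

By the divergence theorem,

    ∯_{∂V} F · n dS = ∭_V (∇ · F) dV.

Compute the divergence:
    ∇ · F = ∂F_x/∂x + ∂F_y/∂y + ∂F_z/∂z = 8x + 8y + 8z.

In spherical coordinates, x = ρ sin(φ) cos(θ), y = ρ sin(φ) sin(θ), z = ρ cos(φ), dV = ρ^2 sin(φ) dρ dφ dθ, with 0 ≤ ρ ≤ 3, 0 ≤ φ ≤ π, 0 ≤ θ ≤ 2π.

The integrand, after substitution and multiplying by the volume element, becomes (8ρ (sqrt(2)sin(φ)sin(θ + π/4) + cos(φ))) · ρ^2 sin(φ), so

    ∭_V (∇·F) dV = ∫_0^{2π} ∫_0^{π} ∫_0^{3} (8ρ (sqrt(2)sin(φ)sin(θ + π/4) + cos(φ))) · ρ^2 sin(φ) dρ dφ dθ.

Inner (ρ from 0 to 3): 162(sqrt(2)sin(φ)sin(θ + π/4) + cos(φ))sin(φ).
Middle (φ from 0 to π): 81sqrt(2)π sin(θ + π/4).
Outer (θ from 0 to 2π): 0.

Therefore ∯_{∂V} F · n dS = 0.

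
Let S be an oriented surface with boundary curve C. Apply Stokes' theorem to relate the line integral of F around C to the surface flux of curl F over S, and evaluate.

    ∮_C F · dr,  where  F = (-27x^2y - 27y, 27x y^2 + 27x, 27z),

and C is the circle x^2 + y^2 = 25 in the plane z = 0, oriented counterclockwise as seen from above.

Let S be the flat disk x^2 + y^2 ≤ 25 in the plane z = 0, with upward unit normal n̂ = ẑ. By Stokes' theorem,

    ∮_C F · dr = ∬_S (∇ × F) · n̂ dS = ∬_D (curl F)_z dA,

where D is the disk x^2 + y^2 ≤ 25.

Compute the curl of F = (-27x^2y - 27y, 27x y^2 + 27x, 27z):
    (∇ × F)_x = ∂F_z/∂y - ∂F_y/∂z = 0,
    (∇ × F)_y = ∂F_x/∂z - ∂F_z/∂x = 0,
    (∇ × F)_z = ∂F_y/∂x - ∂F_x/∂y = 27x^2 + 27y^2 + 54.

On z = 0, (curl F)_z = 27x^2 + 27y^2 + 54.

Convert to polar (x = r cos θ, y = r sin θ, dA = r dr dθ); the integrand becomes 27r^2 + 54, so

    ∬_D (curl F)_z dA = ∫_0^{2π} ∫_0^{5} (27r^2 + 54) · r dr dθ.

Inner (r from 0 to 5): 19575/4.
Outer (θ from 0 to 2π): 19575π/2.

Therefore ∮_C F · dr = 19575π/2.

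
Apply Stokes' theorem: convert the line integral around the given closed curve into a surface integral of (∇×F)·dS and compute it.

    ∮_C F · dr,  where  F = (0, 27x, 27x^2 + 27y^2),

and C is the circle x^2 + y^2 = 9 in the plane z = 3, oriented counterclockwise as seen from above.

Let S be the flat disk x^2 + y^2 ≤ 9 in the plane z = 3, with upward unit normal n̂ = ẑ. By Stokes' theorem,

    ∮_C F · dr = ∬_S (∇ × F) · n̂ dS = ∬_D (curl F)_z dA,

where D is the disk x^2 + y^2 ≤ 9.

Compute the curl of F = (0, 27x, 27x^2 + 27y^2):
    (∇ × F)_x = ∂F_z/∂y - ∂F_y/∂z = 54y,
    (∇ × F)_y = ∂F_x/∂z - ∂F_z/∂x = -54x,
    (∇ × F)_z = ∂F_y/∂x - ∂F_x/∂y = 27.

On z = 3, (curl F)_z = 27.

Convert to polar (x = r cos θ, y = r sin θ, dA = r dr dθ); the integrand becomes 27, so

    ∬_D (curl F)_z dA = ∫_0^{2π} ∫_0^{3} (27) · r dr dθ.

Inner (r from 0 to 3): 243/2.
Outer (θ from 0 to 2π): 243π.

Therefore ∮_C F · dr = 243π.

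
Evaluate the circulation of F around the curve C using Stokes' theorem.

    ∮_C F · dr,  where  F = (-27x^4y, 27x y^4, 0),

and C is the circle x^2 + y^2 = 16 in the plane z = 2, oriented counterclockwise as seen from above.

Let S be the flat disk x^2 + y^2 ≤ 16 in the plane z = 2, with upward unit normal n̂ = ẑ. By Stokes' theorem,

    ∮_C F · dr = ∬_S (∇ × F) · n̂ dS = ∬_D (curl F)_z dA,

where D is the disk x^2 + y^2 ≤ 16.

Compute the curl of F = (-27x^4y, 27x y^4, 0):
    (∇ × F)_x = ∂F_z/∂y - ∂F_y/∂z = 0,
    (∇ × F)_y = ∂F_x/∂z - ∂F_z/∂x = 0,
    (∇ × F)_z = ∂F_y/∂x - ∂F_x/∂y = 27x^4 + 27y^4.

On z = 2, (curl F)_z = 27x^4 + 27y^4.

Convert to polar (x = r cos θ, y = r sin θ, dA = r dr dθ); the integrand becomes 27r^4(sin(θ)^4 + cos(θ)^4), so

    ∬_D (curl F)_z dA = ∫_0^{2π} ∫_0^{4} (27r^4(sin(θ)^4 + cos(θ)^4)) · r dr dθ.

Inner (r from 0 to 4): 18432sin(θ)^4 + 18432cos(θ)^4.
Outer (θ from 0 to 2π): 27648π.

Therefore ∮_C F · dr = 27648π.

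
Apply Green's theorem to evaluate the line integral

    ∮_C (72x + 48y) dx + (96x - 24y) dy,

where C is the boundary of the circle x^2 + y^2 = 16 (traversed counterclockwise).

Green's theorem converts the closed line integral into a double integral over the enclosed region D:

    ∮_C P dx + Q dy = ∬_D (∂Q/∂x - ∂P/∂y) dA.

Here P = 72x + 48y, Q = 96x - 24y, so

    ∂Q/∂x = 96,    ∂P/∂y = 48,
    ∂Q/∂x - ∂P/∂y = 48.

D is the region x^2 + y^2 ≤ 16. Evaluating the double integral:

In polar coordinates (x = r cos θ, y = r sin θ, dA = r dr dθ) the integrand becomes 48, so

    ∬_D (48) dA = ∫_0^{2π} ∫_0^{4} (48) · r dr dθ.

Inner (r from 0 to 4): 384.
Outer (θ from 0 to 2π): 768π.

Therefore ∮_C P dx + Q dy = 768π.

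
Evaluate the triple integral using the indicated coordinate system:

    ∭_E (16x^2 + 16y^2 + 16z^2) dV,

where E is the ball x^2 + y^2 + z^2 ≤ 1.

In spherical coordinates, x = ρ sin(φ) cos(θ), y = ρ sin(φ) sin(θ), z = ρ cos(φ), and dV = ρ^2 sin(φ) dρ dφ dθ.

The integrand becomes 16ρ^2, so

    ∭_E (16x^2 + 16y^2 + 16z^2) dV = ∫_{0}^{2π} ∫_{0}^{π} ∫_{0}^{1} (16ρ^2) · ρ^2 sin(φ) dρ dφ dθ.

Inner (ρ): 16sin(φ)/5.
Middle (φ): 32/5.
Outer (θ): 64π/5.

Therefore the triple integral equals 64π/5.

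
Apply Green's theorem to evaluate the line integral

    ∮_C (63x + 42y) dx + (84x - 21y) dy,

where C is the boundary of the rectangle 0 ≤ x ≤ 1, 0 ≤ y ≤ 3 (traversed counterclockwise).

Green's theorem converts the closed line integral into a double integral over the enclosed region D:

    ∮_C P dx + Q dy = ∬_D (∂Q/∂x - ∂P/∂y) dA.

Here P = 63x + 42y, Q = 84x - 21y, so

    ∂Q/∂x = 84,    ∂P/∂y = 42,
    ∂Q/∂x - ∂P/∂y = 42.

D is the region 0 ≤ x ≤ 1, 0 ≤ y ≤ 3. Evaluating the double integral:

    ∬_D (42) dA = ∫_0^{1} ∫_0^{3} (42) dy dx.

Inner (y from 0 to 3): 126.
Outer (x from 0 to 1): 126.

Therefore ∮_C P dx + Q dy = 126.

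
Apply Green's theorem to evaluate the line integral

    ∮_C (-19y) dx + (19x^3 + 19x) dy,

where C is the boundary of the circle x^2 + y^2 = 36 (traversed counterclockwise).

Green's theorem converts the closed line integral into a double integral over the enclosed region D:

    ∮_C P dx + Q dy = ∬_D (∂Q/∂x - ∂P/∂y) dA.

Here P = -19y, Q = 19x^3 + 19x, so

    ∂Q/∂x = 57x^2 + 19,    ∂P/∂y = -19,
    ∂Q/∂x - ∂P/∂y = 57x^2 + 38.

D is the region x^2 + y^2 ≤ 36. Evaluating the double integral:

In polar coordinates (x = r cos θ, y = r sin θ, dA = r dr dθ) the integrand becomes 57r^2cos(θ)^2 + 38, so

    ∬_D (57x^2 + 38) dA = ∫_0^{2π} ∫_0^{6} (57r^2cos(θ)^2 + 38) · r dr dθ.

Inner (r from 0 to 6): 18468cos(θ)^2 + 684.
Outer (θ from 0 to 2π): 19836π.

Therefore ∮_C P dx + Q dy = 19836π.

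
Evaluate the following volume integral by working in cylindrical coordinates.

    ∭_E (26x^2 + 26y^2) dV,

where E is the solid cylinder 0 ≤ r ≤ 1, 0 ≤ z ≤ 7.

In cylindrical coordinates, x = r cos(θ), y = r sin(θ), z = z, and dV = r dr dθ dz.

The integrand becomes 26r^2, so

    ∭_E (26x^2 + 26y^2) dV = ∫_{0}^{2π} ∫_{0}^{1} ∫_{0}^{7} (26r^2) · r dz dr dθ.

Inner (z): 182r^3.
Middle (r from 0 to 1): 91/2.
Outer (θ): 91π.

Therefore the triple integral equals 91π.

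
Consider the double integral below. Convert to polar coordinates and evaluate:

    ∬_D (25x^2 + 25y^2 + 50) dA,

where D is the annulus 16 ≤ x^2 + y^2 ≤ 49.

The region D is 4 ≤ r ≤ 7, 0 ≤ θ ≤ 2π in polar coordinates, where x = r cos(θ), y = r sin(θ), and dA = r dr dθ.

Under the substitution, the integrand becomes 25r^2 + 50, so

    ∬_D (25x^2 + 25y^2 + 50) dA = ∫_{0}^{2π} ∫_{4}^{7} (25r^2 + 50) · r dr dθ.

Inner integral (in r): ∫_{4}^{7} (25r^2 + 50) · r dr = 56925/4.

Outer integral (in θ): ∫_{0}^{2π} (56925/4) dθ = 56925π/2.

Therefore ∬_D (25x^2 + 25y^2 + 50) dA = 56925π/2.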